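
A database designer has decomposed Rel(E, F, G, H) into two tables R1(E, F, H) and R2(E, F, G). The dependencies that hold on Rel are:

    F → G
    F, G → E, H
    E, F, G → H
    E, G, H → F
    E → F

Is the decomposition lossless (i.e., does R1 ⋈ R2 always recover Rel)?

Common attributes: R1 ∩ R2 = {E, F}.
Closure of {E, F}: F → G applies, adding G; F, G → E, H applies, adding H. So (E, F)⁺ = {E, F, G, H}.
This closure contains every attribute of R1, so R1 ∩ R2 → R1. The join is lossless.

Yes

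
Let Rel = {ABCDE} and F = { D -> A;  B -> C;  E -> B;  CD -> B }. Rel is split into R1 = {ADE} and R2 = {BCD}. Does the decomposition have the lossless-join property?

No

Common attributes: R1 ∩ R2 = {D}.
Closure of {D}: D → A applies, adding A. So (D)⁺ = {AD}.
The closure contains neither all of R1 = {ADE} nor all of R2 = {BCD}, so the common attributes are not a superkey of either fragment. The join is lossy.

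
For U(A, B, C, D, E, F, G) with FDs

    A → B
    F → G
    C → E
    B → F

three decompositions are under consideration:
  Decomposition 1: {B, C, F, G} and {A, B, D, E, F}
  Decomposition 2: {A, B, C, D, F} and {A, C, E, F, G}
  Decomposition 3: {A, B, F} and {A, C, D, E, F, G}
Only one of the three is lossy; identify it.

Decomposition 1

Decomposition 1: common = {B, F}, closure = {B, F, G} → lossy.
Decomposition 2: common = {A, C, F}, closure = {A, B, C, E, F, G} → lossless.
Decomposition 3: common = {A, F}, closure = {A, B, F, G} → lossless.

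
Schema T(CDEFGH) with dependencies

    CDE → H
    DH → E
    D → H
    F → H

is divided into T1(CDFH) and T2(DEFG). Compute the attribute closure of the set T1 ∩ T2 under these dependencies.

DEFH

T1 ∩ T2 = {DF}.
D → H applies, adding H
DH → E applies, adding E
Closure: {DEFH}.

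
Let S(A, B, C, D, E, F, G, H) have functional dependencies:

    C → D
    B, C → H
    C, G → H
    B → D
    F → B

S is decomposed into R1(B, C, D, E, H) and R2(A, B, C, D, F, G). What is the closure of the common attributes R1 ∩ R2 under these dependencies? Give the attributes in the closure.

R1 ∩ R2 = {B, C, D}.
B, C → H applies, adding H
Closure: {B, C, D, H}.

B, C, D, H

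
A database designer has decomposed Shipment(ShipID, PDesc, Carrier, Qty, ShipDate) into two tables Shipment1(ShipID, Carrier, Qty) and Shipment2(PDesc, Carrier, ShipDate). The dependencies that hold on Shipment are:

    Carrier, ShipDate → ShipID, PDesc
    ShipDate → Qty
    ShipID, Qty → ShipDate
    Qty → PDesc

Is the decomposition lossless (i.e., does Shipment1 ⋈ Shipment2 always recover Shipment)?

No

Common attributes: Shipment1 ∩ Shipment2 = {Carrier}.
No dependency enlarges {Carrier}, so (Carrier)⁺ = {Carrier}.
The closure contains neither all of Shipment1 = {ShipID, Carrier, Qty} nor all of Shipment2 = {PDesc, Carrier, ShipDate}, so the common attributes are not a superkey of either fragment. The join is lossy.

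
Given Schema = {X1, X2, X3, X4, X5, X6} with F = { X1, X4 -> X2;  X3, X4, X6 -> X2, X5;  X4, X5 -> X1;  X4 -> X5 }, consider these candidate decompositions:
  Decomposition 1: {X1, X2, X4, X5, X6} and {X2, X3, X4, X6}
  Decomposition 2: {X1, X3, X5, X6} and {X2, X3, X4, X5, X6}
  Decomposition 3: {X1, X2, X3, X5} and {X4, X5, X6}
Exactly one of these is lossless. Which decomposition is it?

Decomposition 1: common = {X2, X4, X6}, closure = {X1, X2, X4, X5, X6} → lossless.
Decomposition 2: common = {X3, X5, X6}, closure = {X3, X5, X6} → lossy.
Decomposition 3: common = {X5}, closure = {X5} → lossy.

Decomposition 1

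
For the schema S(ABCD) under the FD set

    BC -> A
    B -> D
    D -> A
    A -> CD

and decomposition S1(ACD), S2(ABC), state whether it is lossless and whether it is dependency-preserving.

lossless and dependency-preserving

Lossless test: (AC)⁺ = {ACD}, which contains all of one fragment — lossless.
Dependency preservation: B → D is not contained in any single fragment, but the restricted closure of its left-hand side across the fragments still reaches the right-hand side; the remaining FDs each lie inside some fragment. All dependencies are preserved.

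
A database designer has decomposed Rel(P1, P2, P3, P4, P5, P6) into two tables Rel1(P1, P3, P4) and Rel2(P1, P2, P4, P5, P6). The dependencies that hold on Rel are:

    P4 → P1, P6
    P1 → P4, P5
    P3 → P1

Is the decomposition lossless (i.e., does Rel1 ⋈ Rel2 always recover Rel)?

No

Common attributes: Rel1 ∩ Rel2 = {P1, P4}.
Closure of {P1, P4}: P4 → P1, P6 applies, adding P6; P1 → P4, P5 applies, adding P5. So (P1, P4)⁺ = {P1, P4, P5, P6}.
The closure contains neither all of Rel1 = {P1, P3, P4} nor all of Rel2 = {P1, P2, P4, P5, P6}, so the common attributes are not a superkey of either fragment. The join is lossy.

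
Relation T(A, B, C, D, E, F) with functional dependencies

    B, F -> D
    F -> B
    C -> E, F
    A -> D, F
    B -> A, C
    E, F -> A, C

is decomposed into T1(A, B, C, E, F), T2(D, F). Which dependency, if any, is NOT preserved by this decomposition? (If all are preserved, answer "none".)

B, F → D: restricted closure across fragments reaches D.
F → B lies within T1.
C → E, F lies within T1.
A → D, F: restricted closure across fragments reaches D, F.
B → A, C lies within T1.
E, F → A, C lies within T1.
Every dependency is enforceable on the fragments, so the decomposition is dependency-preserving.

none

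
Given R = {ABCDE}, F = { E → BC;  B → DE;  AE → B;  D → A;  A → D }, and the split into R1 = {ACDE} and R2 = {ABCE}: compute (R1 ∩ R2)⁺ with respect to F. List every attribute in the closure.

ABCDE

R1 ∩ R2 = {ACE}.
E → BC applies, adding B
B → DE applies, adding D
Closure: {ABCDE}.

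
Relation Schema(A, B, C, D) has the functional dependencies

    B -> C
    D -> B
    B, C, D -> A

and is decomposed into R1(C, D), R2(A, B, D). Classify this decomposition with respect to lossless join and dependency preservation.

Lossless test: (D)⁺ = {A, B, C, D}, which contains all of one fragment — lossless.
Dependency preservation: the restricted closure of {B} across the fragments never reaches {C}, so B → C cannot be enforced without a join — not preserved.

lossless but not dependency-preserving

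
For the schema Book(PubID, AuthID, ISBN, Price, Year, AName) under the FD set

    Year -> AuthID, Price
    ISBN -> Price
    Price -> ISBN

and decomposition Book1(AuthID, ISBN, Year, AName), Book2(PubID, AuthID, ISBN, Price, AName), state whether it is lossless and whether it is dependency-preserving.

lossy but dependency-preserving

Lossless test: (AuthID, ISBN, AName)⁺ = {AuthID, ISBN, Price, AName}, which is a superkey of neither fragment — lossy.
Dependency preservation: Year → AuthID, Price is not contained in any single fragment, but the restricted closure of its left-hand side across the fragments still reaches the right-hand side; the remaining FDs each lie inside some fragment. All dependencies are preserved.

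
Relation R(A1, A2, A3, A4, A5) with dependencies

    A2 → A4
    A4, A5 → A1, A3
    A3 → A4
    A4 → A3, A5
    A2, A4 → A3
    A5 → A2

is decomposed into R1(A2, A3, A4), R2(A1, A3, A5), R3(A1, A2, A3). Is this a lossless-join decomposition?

Chase test. Columns are A1, A2, A3, A4, A5; row i has aⱼ where attribute j ∈ Ri, else bᵢⱼ.
Initial tableau (one row per fragment):
  row 1: b11 a2 a3 a4 b15
  row 2: a1 b22 a3 b24 a5
  row 3: a1 a2 a3 b34 b35
Rows 1 and 3 agree on A2; apply A2→A4 and equate their A4 entries.
Rows 1 and 2 agree on A3; apply A3→A4 and equate their A4 entries.
Rows 1 and 2 agree on A4; apply A4→A3, A5 and equate their A3, A5 entries.
Rows 1 and 3 agree on A4; apply A4→A3, A5 and equate their A3, A5 entries.
Rows 1 and 2 agree on A5; apply A5→A2 and equate their A2 entries.
Rows 1 and 2 agree on A4, A5; apply A4, A5→A1, A3 and equate their A1, A3 entries.
Row 1 is now all distinguished symbols — the join is lossless.

Yes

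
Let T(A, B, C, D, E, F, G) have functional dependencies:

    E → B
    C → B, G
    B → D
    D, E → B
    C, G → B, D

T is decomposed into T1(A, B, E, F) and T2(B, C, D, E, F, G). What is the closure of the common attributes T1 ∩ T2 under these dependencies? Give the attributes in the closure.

T1 ∩ T2 = {B, E, F}.
B → D applies, adding D
Closure: {B, D, E, F}.

B, D, E, F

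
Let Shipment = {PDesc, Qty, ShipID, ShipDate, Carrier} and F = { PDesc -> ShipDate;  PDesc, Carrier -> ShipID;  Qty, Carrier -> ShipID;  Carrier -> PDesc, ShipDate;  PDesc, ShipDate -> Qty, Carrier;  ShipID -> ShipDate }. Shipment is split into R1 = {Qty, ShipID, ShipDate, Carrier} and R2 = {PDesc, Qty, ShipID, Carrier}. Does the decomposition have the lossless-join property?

Yes

Common attributes: R1 ∩ R2 = {Qty, ShipID, Carrier}.
Closure of {Qty, ShipID, Carrier}: Carrier → PDesc, ShipDate applies, adding PDesc, ShipDate. So (Qty, ShipID, Carrier)⁺ = {PDesc, Qty, ShipID, ShipDate, Carrier}.
This closure contains every attribute of R1, so R1 ∩ R2 → R1. The join is lossless.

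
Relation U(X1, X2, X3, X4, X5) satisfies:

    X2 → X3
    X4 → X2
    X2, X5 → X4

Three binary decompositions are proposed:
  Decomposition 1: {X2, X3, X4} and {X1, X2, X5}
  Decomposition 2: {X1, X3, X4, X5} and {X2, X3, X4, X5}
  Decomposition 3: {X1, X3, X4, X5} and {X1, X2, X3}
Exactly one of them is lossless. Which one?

Decomposition 1: common = {X2}, closure = {X2, X3} → lossy.
Decomposition 2: common = {X3, X4, X5}, closure = {X2, X3, X4, X5} → lossless.
Decomposition 3: common = {X1, X3}, closure = {X1, X3} → lossy.

Decomposition 2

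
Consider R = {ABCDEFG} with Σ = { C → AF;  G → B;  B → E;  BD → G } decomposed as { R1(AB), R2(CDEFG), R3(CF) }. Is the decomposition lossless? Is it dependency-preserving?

lossy and not dependency-preserving

Lossless test (chase): Rows 2 and 3 agree on C; apply C→AF and equate their AF entries. No row becomes fully distinguished — the join is lossy.
Dependency preservation: the restricted closure of {C} across the fragments never reaches {AF}, so C → AF cannot be enforced without a join — not preserved.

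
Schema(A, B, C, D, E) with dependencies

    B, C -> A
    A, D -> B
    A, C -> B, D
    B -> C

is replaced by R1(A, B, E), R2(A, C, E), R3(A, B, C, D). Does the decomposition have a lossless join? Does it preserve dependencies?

Lossless test (chase): Rows 2 and 3 agree on A, C; apply A, C→B, D and equate their B, D entries. Rows 1 and 2 agree on B; apply B→C and equate their C entries. Rows 1 and 2 agree on A, C; apply A, C→B, D and equate their B, D entries. Row 1 is now all distinguished symbols — the join is lossless.
Dependency preservation: every FD's attributes lie within a single fragment, so each can be enforced locally — preserved.

lossless and dependency-preserving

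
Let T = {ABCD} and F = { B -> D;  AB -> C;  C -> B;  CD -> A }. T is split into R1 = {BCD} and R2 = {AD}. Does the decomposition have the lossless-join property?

No

Common attributes: R1 ∩ R2 = {D}.
No dependency enlarges {D}, so (D)⁺ = {D}.
The closure contains neither all of R1 = {BCD} nor all of R2 = {AD}, so the common attributes are not a superkey of either fragment. The join is lossy.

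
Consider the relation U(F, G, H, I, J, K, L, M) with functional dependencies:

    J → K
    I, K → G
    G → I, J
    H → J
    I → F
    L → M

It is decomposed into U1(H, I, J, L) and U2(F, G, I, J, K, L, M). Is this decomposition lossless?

Yes

Common attributes: U1 ∩ U2 = {I, J, L}.
Closure of {I, J, L}: J → K applies, adding K; I, K → G applies, adding G; I → F applies, adding F; L → M applies, adding M. So (I, J, L)⁺ = {F, G, I, J, K, L, M}.
This closure contains every attribute of U2, so U1 ∩ U2 → U2. The join is lossless.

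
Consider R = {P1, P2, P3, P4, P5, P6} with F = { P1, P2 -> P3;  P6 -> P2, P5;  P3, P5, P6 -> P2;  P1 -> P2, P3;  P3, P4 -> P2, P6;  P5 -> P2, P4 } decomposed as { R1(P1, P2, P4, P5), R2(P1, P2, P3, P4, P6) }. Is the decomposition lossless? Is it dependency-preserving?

Lossless test: (P1, P2, P4)⁺ = {P1, P2, P3, P4, P5, P6}, which contains all of one fragment — lossless.
Dependency preservation: the restricted closure of {P6} across the fragments never reaches {P2, P5}, so P6 → P2, P5 cannot be enforced without a join — not preserved.

lossless but not dependency-preserving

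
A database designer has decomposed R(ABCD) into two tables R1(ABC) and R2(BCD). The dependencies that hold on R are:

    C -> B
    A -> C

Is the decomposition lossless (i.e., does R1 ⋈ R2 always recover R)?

No

Common attributes: R1 ∩ R2 = {BC}.
No dependency enlarges {BC}, so (BC)⁺ = {BC}.
The closure contains neither all of R1 = {ABC} nor all of R2 = {BCD}, so the common attributes are not a superkey of either fragment. The join is lossy.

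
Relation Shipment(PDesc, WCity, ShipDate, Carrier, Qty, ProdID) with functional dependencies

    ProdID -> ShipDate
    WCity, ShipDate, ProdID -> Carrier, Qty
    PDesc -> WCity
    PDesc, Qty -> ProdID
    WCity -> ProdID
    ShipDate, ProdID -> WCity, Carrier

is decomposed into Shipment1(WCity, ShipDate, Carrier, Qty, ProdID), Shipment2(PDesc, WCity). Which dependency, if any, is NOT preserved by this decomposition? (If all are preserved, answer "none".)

none

ProdID → ShipDate lies within Shipment1.
WCity, ShipDate, ProdID → Carrier, Qty lies within Shipment1.
PDesc → WCity lies within Shipment2.
PDesc, Qty → ProdID: restricted closure across fragments reaches ProdID.
WCity → ProdID lies within Shipment1.
ShipDate, ProdID → WCity, Carrier lies within Shipment1.
Every dependency is enforceable on the fragments, so the decomposition is dependency-preserving.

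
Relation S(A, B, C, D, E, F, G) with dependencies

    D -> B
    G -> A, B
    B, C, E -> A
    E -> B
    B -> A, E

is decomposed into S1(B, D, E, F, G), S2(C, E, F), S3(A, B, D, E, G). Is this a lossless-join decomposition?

No

Chase test. Columns are A, B, C, D, E, F, G; row i has aⱼ where attribute j ∈ Si, else bᵢⱼ.
Initial tableau (one row per fragment):
  row 1: b11 a2 b13 a4 a5 a6 a7
  row 2: b21 b22 a3 b24 a5 a6 b27
  row 3: a1 a2 b33 a4 a5 b36 a7
Rows 1 and 3 agree on G; apply G→A, B and equate their A, B entries.
Rows 1 and 2 agree on E; apply E→B and equate their B entries.
Rows 1 and 2 agree on B; apply B→A, E and equate their A, E entries.
No row becomes fully distinguished — the join is lossy.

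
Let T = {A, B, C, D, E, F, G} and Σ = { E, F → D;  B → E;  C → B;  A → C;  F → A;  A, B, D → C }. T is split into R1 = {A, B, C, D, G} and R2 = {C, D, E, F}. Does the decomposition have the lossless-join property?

No

Common attributes: R1 ∩ R2 = {C, D}.
Closure of {C, D}: C → B applies, adding B; B → E applies, adding E. So (C, D)⁺ = {B, C, D, E}.
The closure contains neither all of R1 = {A, B, C, D, G} nor all of R2 = {C, D, E, F}, so the common attributes are not a superkey of either fragment. The join is lossy.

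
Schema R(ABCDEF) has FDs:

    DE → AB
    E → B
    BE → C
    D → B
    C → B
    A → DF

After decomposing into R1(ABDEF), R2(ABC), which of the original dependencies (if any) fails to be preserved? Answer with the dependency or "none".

Check BE → C: no single fragment contains all of {BCE}, and the restricted closure of {BE} across the fragments never reaches {C}.
DE → AB is preserved.
E → B is preserved.
D → B is preserved.
C → B is preserved.
A → DF is preserved.

BE → C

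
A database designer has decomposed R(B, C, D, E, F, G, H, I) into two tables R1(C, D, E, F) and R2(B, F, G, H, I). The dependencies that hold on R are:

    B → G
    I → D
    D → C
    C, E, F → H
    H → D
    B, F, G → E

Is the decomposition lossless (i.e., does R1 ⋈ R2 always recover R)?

Common attributes: R1 ∩ R2 = {F}.
No dependency enlarges {F}, so (F)⁺ = {F}.
The closure contains neither all of R1 = {C, D, E, F} nor all of R2 = {B, F, G, H, I}, so the common attributes are not a superkey of either fragment. The join is lossy.

No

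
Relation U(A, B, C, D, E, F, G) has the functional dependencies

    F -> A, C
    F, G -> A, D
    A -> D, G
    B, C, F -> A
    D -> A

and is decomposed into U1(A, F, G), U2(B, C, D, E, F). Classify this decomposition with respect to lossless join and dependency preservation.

Lossless test: (F)⁺ = {A, C, D, F, G}, which contains all of one fragment — lossless.
Dependency preservation: the restricted closure of {A} across the fragments never reaches {D, G}, so A → D, G cannot be enforced without a join — not preserved.

lossless but not dependency-preserving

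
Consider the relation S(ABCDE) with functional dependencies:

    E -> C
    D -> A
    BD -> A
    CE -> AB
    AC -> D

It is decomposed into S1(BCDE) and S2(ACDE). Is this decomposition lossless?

Common attributes: S1 ∩ S2 = {CDE}.
Closure of {CDE}: D → A applies, adding A; CE → AB applies, adding B. So (CDE)⁺ = {ABCDE}.
This closure contains every attribute of S1, so S1 ∩ S2 → S1. The join is lossless.

Yes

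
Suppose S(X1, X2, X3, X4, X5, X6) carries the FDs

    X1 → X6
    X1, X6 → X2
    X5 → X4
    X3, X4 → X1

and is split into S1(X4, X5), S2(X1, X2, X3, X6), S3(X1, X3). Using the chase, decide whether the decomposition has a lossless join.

No

Chase test. Columns are X1, X2, X3, X4, X5, X6; row i has aⱼ where attribute j ∈ Si, else bᵢⱼ.
Initial tableau (one row per fragment):
  row 1: b11 b12 b13 a4 a5 b16
  row 2: a1 a2 a3 b24 b25 a6
  row 3: a1 b32 a3 b34 b35 b36
Rows 2 and 3 agree on X1; apply X1→X6 and equate their X6 entries.
Rows 2 and 3 agree on X1, X6; apply X1, X6→X2 and equate their X2 entries.
No row becomes fully distinguished — the join is lossy.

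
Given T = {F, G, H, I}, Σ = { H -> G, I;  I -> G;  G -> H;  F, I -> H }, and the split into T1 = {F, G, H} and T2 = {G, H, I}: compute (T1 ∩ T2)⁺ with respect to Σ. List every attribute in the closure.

T1 ∩ T2 = {G, H}.
H → G, I applies, adding I
Closure: {G, H, I}.

G, H, I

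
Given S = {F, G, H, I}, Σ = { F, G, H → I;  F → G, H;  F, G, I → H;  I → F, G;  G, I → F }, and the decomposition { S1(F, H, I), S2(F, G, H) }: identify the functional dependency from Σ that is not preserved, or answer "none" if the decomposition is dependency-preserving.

F, G, H → I: restricted closure across fragments reaches I.
F → G, H lies within S2.
F, G, I → H: restricted closure across fragments reaches H.
I → F, G: restricted closure across fragments reaches F, G.
G, I → F: restricted closure across fragments reaches F.
Every dependency is enforceable on the fragments, so the decomposition is dependency-preserving.

none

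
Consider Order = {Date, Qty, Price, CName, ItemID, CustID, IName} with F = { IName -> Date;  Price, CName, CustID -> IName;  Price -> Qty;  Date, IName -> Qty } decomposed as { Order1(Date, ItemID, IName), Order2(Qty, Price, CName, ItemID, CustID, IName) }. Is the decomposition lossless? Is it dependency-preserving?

lossless and dependency-preserving

Lossless test: (ItemID, IName)⁺ = {Date, Qty, ItemID, IName}, which contains all of one fragment — lossless.
Dependency preservation: Date, IName → Qty is not contained in any single fragment, but the restricted closure of its left-hand side across the fragments still reaches the right-hand side; the remaining FDs each lie inside some fragment. All dependencies are preserved.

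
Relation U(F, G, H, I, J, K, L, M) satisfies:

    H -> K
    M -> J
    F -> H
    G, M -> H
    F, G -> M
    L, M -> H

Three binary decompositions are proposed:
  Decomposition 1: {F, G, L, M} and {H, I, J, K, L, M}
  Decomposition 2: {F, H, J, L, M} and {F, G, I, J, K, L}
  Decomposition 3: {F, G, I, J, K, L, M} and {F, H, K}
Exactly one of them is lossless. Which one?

Decomposition 1: common = {L, M}, closure = {H, J, K, L, M} → lossy.
Decomposition 2: common = {F, J, L}, closure = {F, H, J, K, L} → lossy.
Decomposition 3: common = {F, K}, closure = {F, H, K} → lossless.

Decomposition 3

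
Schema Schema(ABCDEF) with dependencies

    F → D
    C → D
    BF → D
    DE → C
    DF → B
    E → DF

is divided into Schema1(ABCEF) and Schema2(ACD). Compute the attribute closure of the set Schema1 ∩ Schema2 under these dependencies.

Schema1 ∩ Schema2 = {AC}.
C → D applies, adding D
Closure: {ACD}.

ACD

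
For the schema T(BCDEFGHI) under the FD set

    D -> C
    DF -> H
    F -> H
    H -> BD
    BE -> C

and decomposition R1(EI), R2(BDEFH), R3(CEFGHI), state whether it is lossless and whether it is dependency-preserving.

lossless but not dependency-preserving

Lossless test (chase): Rows 2 and 3 agree on H; apply H→BD and equate their BD entries. Rows 2 and 3 agree on BE; apply BE→C and equate their C entries. Row 3 is now all distinguished symbols — the join is lossless.
Dependency preservation: the restricted closure of {D} across the fragments never reaches {C}, so D → C cannot be enforced without a join — not preserved.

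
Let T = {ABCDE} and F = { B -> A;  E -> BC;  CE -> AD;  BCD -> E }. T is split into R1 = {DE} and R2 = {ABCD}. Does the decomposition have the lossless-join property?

Common attributes: R1 ∩ R2 = {D}.
No dependency enlarges {D}, so (D)⁺ = {D}.
The closure contains neither all of R1 = {DE} nor all of R2 = {ABCD}, so the common attributes are not a superkey of either fragment. The join is lossy.

No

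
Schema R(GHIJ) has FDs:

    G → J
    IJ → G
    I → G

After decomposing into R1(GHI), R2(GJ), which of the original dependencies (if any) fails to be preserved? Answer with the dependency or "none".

G → J lies within R2.
IJ → G: restricted closure across fragments reaches G.
I → G lies within R1.
Every dependency is enforceable on the fragments, so the decomposition is dependency-preserving.

none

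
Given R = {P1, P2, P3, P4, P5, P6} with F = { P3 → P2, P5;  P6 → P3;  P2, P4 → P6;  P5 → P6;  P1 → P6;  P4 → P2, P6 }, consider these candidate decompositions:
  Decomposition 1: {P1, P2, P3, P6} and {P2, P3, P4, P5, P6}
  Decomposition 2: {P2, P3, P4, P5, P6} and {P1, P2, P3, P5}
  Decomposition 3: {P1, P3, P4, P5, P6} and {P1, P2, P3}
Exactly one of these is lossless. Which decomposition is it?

Decomposition 3

Decomposition 1: common = {P2, P3, P6}, closure = {P2, P3, P5, P6} → lossy.
Decomposition 2: common = {P2, P3, P5}, closure = {P2, P3, P5, P6} → lossy.
Decomposition 3: common = {P1, P3}, closure = {P1, P2, P3, P5, P6} → lossless.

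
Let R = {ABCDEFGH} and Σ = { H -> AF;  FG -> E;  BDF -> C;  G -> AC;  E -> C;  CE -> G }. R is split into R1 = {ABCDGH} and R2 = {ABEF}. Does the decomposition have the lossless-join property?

No

Common attributes: R1 ∩ R2 = {AB}.
No dependency enlarges {AB}, so (AB)⁺ = {AB}.
The closure contains neither all of R1 = {ABCDGH} nor all of R2 = {ABEF}, so the common attributes are not a superkey of either fragment. The join is lossy.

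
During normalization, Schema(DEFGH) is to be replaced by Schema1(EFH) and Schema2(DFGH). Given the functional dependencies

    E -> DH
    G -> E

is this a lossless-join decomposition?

No

Common attributes: Schema1 ∩ Schema2 = {FH}.
No dependency enlarges {FH}, so (FH)⁺ = {FH}.
The closure contains neither all of Schema1 = {EFH} nor all of Schema2 = {DFGH}, so the common attributes are not a superkey of either fragment. The join is lossy.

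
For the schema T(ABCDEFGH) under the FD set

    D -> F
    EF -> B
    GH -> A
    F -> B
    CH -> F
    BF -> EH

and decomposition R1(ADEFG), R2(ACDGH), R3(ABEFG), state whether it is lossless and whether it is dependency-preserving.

lossless but not dependency-preserving

Lossless test (chase): Rows 1 and 2 agree on D; apply D→F and equate their F entries. Rows 1 and 3 agree on EF; apply EF→B and equate their B entries. Rows 1 and 2 agree on F; apply F→B and equate their B entries. Rows 1 and 2 agree on BF; apply BF→EH and equate their EH entries. Rows 1 and 3 agree on BF; apply BF→EH and equate their EH entries. Row 2 is now all distinguished symbols — the join is lossless.
Dependency preservation: the restricted closure of {CH} across the fragments never reaches {F}, so CH → F cannot be enforced without a join — not preserved.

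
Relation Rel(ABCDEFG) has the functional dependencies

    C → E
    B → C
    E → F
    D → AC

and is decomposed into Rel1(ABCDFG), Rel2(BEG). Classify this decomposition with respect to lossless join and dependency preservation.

Lossless test: (BG)⁺ = {BCEFG}, which contains all of one fragment — lossless.
Dependency preservation: the restricted closure of {C} across the fragments never reaches {E}, so C → E cannot be enforced without a join — not preserved.

lossless but not dependency-preserving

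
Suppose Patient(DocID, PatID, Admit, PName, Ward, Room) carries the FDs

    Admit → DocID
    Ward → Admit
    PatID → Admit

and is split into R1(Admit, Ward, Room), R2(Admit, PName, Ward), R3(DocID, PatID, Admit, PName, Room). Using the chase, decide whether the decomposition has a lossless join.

No

Chase test. Columns are DocID, PatID, Admit, PName, Ward, Room; row i has aⱼ where attribute j ∈ Ri, else bᵢⱼ.
Initial tableau (one row per fragment):
  row 1: b11 b12 a3 b14 a5 a6
  row 2: b21 b22 a3 a4 a5 b26
  row 3: a1 a2 a3 a4 b35 a6
Rows 1 and 2 agree on Admit; apply Admit→DocID and equate their DocID entries.
Rows 1 and 3 agree on Admit; apply Admit→DocID and equate their DocID entries.
No row becomes fully distinguished — the join is lossy.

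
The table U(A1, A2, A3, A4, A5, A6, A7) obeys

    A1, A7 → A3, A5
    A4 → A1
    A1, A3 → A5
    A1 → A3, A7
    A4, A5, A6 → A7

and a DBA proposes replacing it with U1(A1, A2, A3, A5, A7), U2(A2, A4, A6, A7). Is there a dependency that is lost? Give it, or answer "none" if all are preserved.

Check A4 → A1: no single fragment contains all of {A1, A4}, and the restricted closure of {A4} across the fragments never reaches {A1}.
A1, A7 → A3, A5 is preserved.
A1, A3 → A5 is preserved.
A1 → A3, A7 is preserved.
A4, A5, A6 → A7 is preserved.

A4 → A1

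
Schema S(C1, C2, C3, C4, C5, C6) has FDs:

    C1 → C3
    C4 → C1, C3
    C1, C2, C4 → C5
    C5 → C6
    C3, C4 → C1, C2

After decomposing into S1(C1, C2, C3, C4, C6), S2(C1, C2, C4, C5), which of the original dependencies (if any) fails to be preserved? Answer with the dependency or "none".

C5 → C6

Check C5 → C6: no single fragment contains all of {C5, C6}, and the restricted closure of {C5} across the fragments never reaches {C6}.
C1 → C3 is preserved.
C4 → C1, C3 is preserved.
C1, C2, C4 → C5 is preserved.
C3, C4 → C1, C2 is preserved.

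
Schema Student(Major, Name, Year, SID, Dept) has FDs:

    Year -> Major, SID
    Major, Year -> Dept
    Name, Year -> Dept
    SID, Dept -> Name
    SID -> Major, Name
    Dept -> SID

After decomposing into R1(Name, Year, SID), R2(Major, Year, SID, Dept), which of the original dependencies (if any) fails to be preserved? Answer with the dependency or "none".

none

Year → Major, SID lies within R2.
Major, Year → Dept lies within R2.
Name, Year → Dept: restricted closure across fragments reaches Dept.
SID, Dept → Name: restricted closure across fragments reaches Name.
SID → Major, Name: restricted closure across fragments reaches Major, Name.
Dept → SID lies within R2.
Every dependency is enforceable on the fragments, so the decomposition is dependency-preserving.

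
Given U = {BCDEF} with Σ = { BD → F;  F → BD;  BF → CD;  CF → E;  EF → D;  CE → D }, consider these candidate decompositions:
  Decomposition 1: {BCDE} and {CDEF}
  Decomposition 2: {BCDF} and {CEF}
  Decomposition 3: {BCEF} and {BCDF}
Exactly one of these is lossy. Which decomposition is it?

Decomposition 1: common = {CDE}, closure = {CDE} → lossy.
Decomposition 2: common = {CF}, closure = {BCDEF} → lossless.
Decomposition 3: common = {BCF}, closure = {BCDEF} → lossless.

Decomposition 1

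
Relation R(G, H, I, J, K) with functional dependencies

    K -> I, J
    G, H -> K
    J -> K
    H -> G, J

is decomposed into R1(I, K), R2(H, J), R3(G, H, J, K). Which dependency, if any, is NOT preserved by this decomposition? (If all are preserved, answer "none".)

K → I, J: restricted closure across fragments reaches I, J.
G, H → K lies within R3.
J → K lies within R3.
H → G, J lies within R3.
Every dependency is enforceable on the fragments, so the decomposition is dependency-preserving.

none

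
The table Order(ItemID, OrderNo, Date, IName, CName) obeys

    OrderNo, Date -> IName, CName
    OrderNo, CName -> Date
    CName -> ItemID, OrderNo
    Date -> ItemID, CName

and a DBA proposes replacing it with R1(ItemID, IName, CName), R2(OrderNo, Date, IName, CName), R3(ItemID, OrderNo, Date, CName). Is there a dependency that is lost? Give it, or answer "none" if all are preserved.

OrderNo, Date → IName, CName lies within R2.
OrderNo, CName → Date lies within R2.
CName → ItemID, OrderNo lies within R3.
Date → ItemID, CName lies within R3.
Every dependency is enforceable on the fragments, so the decomposition is dependency-preserving.

none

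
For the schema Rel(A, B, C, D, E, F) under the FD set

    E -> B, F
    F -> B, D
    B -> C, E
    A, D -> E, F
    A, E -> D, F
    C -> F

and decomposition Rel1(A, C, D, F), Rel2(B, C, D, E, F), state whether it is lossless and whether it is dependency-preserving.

lossless and dependency-preserving

Lossless test: (C, D, F)⁺ = {B, C, D, E, F}, which contains all of one fragment — lossless.
Dependency preservation: A, D → E, F; A, E → D, F are not contained in any single fragment, but the restricted closure of each left-hand side across the fragments still reaches the right-hand side; the remaining FDs each lie inside some fragment. All dependencies are preserved.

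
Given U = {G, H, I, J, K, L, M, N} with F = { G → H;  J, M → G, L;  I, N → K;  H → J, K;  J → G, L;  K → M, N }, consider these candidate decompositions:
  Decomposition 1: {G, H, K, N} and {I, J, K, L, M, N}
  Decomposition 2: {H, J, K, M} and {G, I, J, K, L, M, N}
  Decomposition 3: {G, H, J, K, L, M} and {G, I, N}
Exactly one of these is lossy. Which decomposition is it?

Decomposition 1: common = {K, N}, closure = {K, M, N} → lossy.
Decomposition 2: common = {J, K, M}, closure = {G, H, J, K, L, M, N} → lossless.
Decomposition 3: common = {G}, closure = {G, H, J, K, L, M, N} → lossless.

Decomposition 1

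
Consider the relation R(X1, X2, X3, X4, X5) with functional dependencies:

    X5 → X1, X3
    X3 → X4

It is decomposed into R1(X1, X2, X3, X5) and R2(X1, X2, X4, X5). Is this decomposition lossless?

Yes

Common attributes: R1 ∩ R2 = {X1, X2, X5}.
Closure of {X1, X2, X5}: X5 → X1, X3 applies, adding X3; X3 → X4 applies, adding X4. So (X1, X2, X5)⁺ = {X1, X2, X3, X4, X5}.
This closure contains every attribute of R1, so R1 ∩ R2 → R1. The join is lossless.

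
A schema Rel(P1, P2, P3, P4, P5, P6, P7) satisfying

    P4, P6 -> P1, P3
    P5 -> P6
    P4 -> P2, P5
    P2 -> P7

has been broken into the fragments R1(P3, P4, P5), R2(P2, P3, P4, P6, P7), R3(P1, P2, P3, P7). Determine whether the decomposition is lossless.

Chase test. Columns are P1, P2, P3, P4, P5, P6, P7; row i has aⱼ where attribute j ∈ Ri, else bᵢⱼ.
Initial tableau (one row per fragment):
  row 1: b11 b12 a3 a4 a5 b16 b17
  row 2: b21 a2 a3 a4 b25 a6 a7
  row 3: a1 a2 a3 b34 b35 b36 a7
Rows 1 and 2 agree on P4; apply P4→P2, P5 and equate their P2, P5 entries.
Rows 1 and 2 agree on P2; apply P2→P7 and equate their P7 entries.
Rows 1 and 2 agree on P5; apply P5→P6 and equate their P6 entries.
Rows 1 and 2 agree on P4, P6; apply P4, P6→P1, P3 and equate their P1, P3 entries.
No row becomes fully distinguished — the join is lossy.

No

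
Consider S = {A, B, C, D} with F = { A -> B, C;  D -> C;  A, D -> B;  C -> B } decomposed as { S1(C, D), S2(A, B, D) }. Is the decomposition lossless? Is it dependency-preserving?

Lossless test: (D)⁺ = {B, C, D}, which contains all of one fragment — lossless.
Dependency preservation: the restricted closure of {A} across the fragments never reaches {B, C}, so A → B, C cannot be enforced without a join — not preserved.

lossless but not dependency-preserving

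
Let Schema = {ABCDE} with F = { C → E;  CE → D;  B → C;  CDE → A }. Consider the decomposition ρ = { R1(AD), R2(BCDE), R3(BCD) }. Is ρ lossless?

Chase test. Columns are ABCDE; row i has aⱼ where attribute j ∈ Ri, else bᵢⱼ.
Initial tableau (one row per fragment):
  row 1: a1 b12 b13 a4 b15
  row 2: b21 a2 a3 a4 a5
  row 3: b31 a2 a3 a4 b35
Rows 2 and 3 agree on C; apply C→E and equate their E entries.
Rows 2 and 3 agree on CDE; apply CDE→A and equate their A entries.
No row becomes fully distinguished — the join is lossy.

No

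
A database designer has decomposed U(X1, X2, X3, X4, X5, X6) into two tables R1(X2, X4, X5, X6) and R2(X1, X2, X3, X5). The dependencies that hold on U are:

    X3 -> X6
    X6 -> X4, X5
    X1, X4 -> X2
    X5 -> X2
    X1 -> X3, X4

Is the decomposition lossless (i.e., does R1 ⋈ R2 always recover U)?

Common attributes: R1 ∩ R2 = {X2, X5}.
No dependency enlarges {X2, X5}, so (X2, X5)⁺ = {X2, X5}.
The closure contains neither all of R1 = {X2, X4, X5, X6} nor all of R2 = {X1, X2, X3, X5}, so the common attributes are not a superkey of either fragment. The join is lossy.

No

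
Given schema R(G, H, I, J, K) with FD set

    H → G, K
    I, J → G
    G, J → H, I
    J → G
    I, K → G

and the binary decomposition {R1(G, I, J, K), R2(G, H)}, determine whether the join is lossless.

Common attributes: R1 ∩ R2 = {G}.
No dependency enlarges {G}, so (G)⁺ = {G}.
The closure contains neither all of R1 = {G, I, J, K} nor all of R2 = {G, H}, so the common attributes are not a superkey of either fragment. The join is lossy.

No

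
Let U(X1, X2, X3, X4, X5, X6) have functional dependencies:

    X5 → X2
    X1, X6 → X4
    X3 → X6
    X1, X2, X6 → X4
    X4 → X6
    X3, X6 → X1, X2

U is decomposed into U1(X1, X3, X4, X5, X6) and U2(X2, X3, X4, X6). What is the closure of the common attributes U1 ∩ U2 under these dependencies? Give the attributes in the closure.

X1, X2, X3, X4, X6

U1 ∩ U2 = {X3, X4, X6}.
X3, X6 → X1, X2 applies, adding X1, X2
Closure: {X1, X2, X3, X4, X6}.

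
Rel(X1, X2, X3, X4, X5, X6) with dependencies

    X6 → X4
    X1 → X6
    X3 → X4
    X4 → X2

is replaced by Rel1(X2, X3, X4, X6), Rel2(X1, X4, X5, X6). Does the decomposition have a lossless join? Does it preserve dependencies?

Lossless test: (X4, X6)⁺ = {X2, X4, X6}, which is a superkey of neither fragment — lossy.
Dependency preservation: every FD's attributes lie within a single fragment, so each can be enforced locally — preserved.

lossy but dependency-preserving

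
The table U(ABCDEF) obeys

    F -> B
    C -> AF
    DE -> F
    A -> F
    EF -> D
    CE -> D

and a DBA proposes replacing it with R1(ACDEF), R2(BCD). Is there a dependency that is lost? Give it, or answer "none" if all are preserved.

Check F → B: no single fragment contains all of {BF}, and the restricted closure of {F} across the fragments never reaches {B}.
C → AF is preserved.
DE → F is preserved.
A → F is preserved.
EF → D is preserved.
CE → D is preserved.

F -> B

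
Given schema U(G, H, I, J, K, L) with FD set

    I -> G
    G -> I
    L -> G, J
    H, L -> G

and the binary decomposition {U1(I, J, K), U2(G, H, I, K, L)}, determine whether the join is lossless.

No

Common attributes: U1 ∩ U2 = {I, K}.
Closure of {I, K}: I → G applies, adding G. So (I, K)⁺ = {G, I, K}.
The closure contains neither all of U1 = {I, J, K} nor all of U2 = {G, H, I, K, L}, so the common attributes are not a superkey of either fragment. The join is lossy.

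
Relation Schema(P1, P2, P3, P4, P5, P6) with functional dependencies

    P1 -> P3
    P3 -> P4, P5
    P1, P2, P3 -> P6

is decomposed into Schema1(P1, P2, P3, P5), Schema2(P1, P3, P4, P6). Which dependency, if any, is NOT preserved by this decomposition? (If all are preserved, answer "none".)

P1, P2, P3 -> P6

Check P1, P2, P3 → P6: no single fragment contains all of {P1, P2, P3, P6}, and the restricted closure of {P1, P2, P3} across the fragments never reaches {P6}.
P1 → P3 is preserved.
P3 → P4, P5 is preserved.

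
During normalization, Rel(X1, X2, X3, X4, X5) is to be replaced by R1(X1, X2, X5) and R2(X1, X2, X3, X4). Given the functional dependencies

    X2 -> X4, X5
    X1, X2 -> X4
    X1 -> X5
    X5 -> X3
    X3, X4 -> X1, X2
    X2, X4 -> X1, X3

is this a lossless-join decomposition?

Yes

Common attributes: R1 ∩ R2 = {X1, X2}.
Closure of {X1, X2}: X2 → X4, X5 applies, adding X4, X5; X5 → X3 applies, adding X3. So (X1, X2)⁺ = {X1, X2, X3, X4, X5}.
This closure contains every attribute of R1, so R1 ∩ R2 → R1. The join is lossless.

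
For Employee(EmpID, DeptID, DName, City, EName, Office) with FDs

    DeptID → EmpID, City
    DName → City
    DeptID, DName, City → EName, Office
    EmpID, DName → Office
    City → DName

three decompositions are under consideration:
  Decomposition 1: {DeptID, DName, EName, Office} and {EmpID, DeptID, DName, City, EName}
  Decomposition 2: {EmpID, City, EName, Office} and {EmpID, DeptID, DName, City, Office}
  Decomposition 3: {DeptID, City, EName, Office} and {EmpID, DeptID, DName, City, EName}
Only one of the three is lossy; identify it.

Decomposition 2

Decomposition 1: common = {DeptID, DName, EName}, closure = {EmpID, DeptID, DName, City, EName, Office} → lossless.
Decomposition 2: common = {EmpID, City, Office}, closure = {EmpID, DName, City, Office} → lossy.
Decomposition 3: common = {DeptID, City, EName}, closure = {EmpID, DeptID, DName, City, EName, Office} → lossless.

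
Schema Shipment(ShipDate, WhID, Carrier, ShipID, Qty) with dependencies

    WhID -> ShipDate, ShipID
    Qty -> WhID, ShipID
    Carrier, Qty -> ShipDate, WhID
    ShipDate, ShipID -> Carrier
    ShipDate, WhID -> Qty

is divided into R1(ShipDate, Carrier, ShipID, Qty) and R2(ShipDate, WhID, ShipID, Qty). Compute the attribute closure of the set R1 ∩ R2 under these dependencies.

ShipDate, WhID, Carrier, ShipID, Qty

R1 ∩ R2 = {ShipDate, ShipID, Qty}.
Qty → WhID, ShipID applies, adding WhID
ShipDate, ShipID → Carrier applies, adding Carrier
Closure: {ShipDate, WhID, Carrier, ShipID, Qty}.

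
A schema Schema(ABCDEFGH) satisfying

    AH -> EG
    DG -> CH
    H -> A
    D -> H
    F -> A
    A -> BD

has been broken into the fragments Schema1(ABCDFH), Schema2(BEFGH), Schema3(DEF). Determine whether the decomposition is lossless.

Yes

Chase test. Columns are ABCDEFGH; row i has aⱼ where attribute j ∈ Schemai, else bᵢⱼ.
Initial tableau (one row per fragment):
  row 1: a1 a2 a3 a4 b15 a6 b17 a8
  row 2: b21 a2 b23 b24 a5 a6 a7 a8
  row 3: b31 b32 b33 a4 a5 a6 b37 b38
Rows 1 and 2 agree on H; apply H→A and equate their A entries.
Rows 1 and 3 agree on D; apply D→H and equate their H entries.
Rows 1 and 3 agree on F; apply F→A and equate their A entries.
Rows 1 and 2 agree on A; apply A→BD and equate their BD entries.
Rows 1 and 3 agree on A; apply A→BD and equate their BD entries.
Rows 1 and 2 agree on AH; apply AH→EG and equate their EG entries.
Rows 1 and 3 agree on AH; apply AH→EG and equate their EG entries.
Rows 1 and 2 agree on DG; apply DG→CH and equate their CH entries.
Rows 1 and 3 agree on DG; apply DG→CH and equate their CH entries.
Row 1 is now all distinguished symbols — the join is lossless.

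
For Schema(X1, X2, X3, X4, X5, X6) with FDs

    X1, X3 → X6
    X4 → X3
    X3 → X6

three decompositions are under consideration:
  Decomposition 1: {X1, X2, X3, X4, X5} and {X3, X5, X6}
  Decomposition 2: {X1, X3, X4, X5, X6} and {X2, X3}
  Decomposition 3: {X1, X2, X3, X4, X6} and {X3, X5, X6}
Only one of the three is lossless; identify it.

Decomposition 1: common = {X3, X5}, closure = {X3, X5, X6} → lossless.
Decomposition 2: common = {X3}, closure = {X3, X6} → lossy.
Decomposition 3: common = {X3, X6}, closure = {X3, X6} → lossy.

Decomposition 1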